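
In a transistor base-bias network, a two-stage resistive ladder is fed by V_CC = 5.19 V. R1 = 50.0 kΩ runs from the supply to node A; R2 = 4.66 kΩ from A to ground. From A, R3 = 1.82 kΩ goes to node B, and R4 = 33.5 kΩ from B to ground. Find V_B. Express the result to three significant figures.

V_B ≈ 0.374 V

The second stage (R3 + R4 = 35.32 kΩ) loads node A in parallel with R2.
R2 ‖ (R3+R4) = 4.117 kΩ.
First divider: V_A = V_CC · 4.117/(50.0 + 4.117) = 0.3948 V.
Stage 2 is unloaded, so V_B = V_A · R4/(R3+R4) = 0.3948 × 33.5/35.32 = 0.3745 V.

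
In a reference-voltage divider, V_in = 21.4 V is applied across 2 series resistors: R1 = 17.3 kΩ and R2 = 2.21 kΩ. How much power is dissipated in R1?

ΣR = 19.51 kΩ → I = 21.4/19.51 = 1.097 mA.
V(R1) = I·R = 18.98 V; P = V·I = 18.98 × 1.097 = 20.81 mW.

P ≈ 20.8 mW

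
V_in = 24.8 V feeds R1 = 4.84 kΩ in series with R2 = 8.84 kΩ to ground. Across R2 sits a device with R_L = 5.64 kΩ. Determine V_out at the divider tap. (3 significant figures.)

First combine the lower leg with the load: R2 ‖ R_L = 3.443 kΩ.
Then V_out = V_in · R2'/(R1 + R2') = 24.8 × 3.443/8.283 = 10.31 V.

V_out ≈ 10.3 V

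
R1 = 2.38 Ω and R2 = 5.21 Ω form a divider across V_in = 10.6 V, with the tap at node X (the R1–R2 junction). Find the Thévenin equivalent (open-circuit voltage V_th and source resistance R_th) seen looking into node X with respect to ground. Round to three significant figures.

Open-circuit (no load on X): V_th = V_in · R2/(R1 + R2) = 10.6 × 5.21/(2.380 + 5.21) = 7.276 V.
Looking into X with the source shorted: R_th = R1·R2/(R1+R2) = 2.380 × 5.21/7.590 = 1.634 Ω.

V_th ≈ 7.28 V, R_th ≈ 1.63 Ω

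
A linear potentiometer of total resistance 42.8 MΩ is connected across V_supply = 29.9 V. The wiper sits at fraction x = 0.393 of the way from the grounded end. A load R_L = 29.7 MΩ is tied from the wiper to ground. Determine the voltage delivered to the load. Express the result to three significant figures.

The pot divides into 25.98 MΩ above the wiper and 16.82 MΩ below.
R_L loads the lower segment: effective lower R = 10.74 MΩ.
V_out = 29.9 × 10.74/(25.98 + 10.74) = 8.745 V.
(Unloaded: V_out = x·V_supply = 11.8 V.)

V_out ≈ 8.74 V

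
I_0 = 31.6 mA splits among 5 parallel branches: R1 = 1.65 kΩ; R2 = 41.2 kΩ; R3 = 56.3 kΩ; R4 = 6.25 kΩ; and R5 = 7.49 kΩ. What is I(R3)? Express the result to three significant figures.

I ≈ 0.596 mA

Conductances: ΣG = 1/1.65 + 1/41.2 + 1/56.3 + 1/6.25 + 1/7.49 = 0.9416 (1/kΩ).
R3 takes the fraction G_k/ΣG = 0.01776/0.9416 = 0.01886, so I = 31.6 × 0.01886 = 0.5961 mA.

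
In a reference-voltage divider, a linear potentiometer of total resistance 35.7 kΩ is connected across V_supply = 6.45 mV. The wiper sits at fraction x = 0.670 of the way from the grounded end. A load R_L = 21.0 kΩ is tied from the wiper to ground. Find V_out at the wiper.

Split the track: R_lower = x·R_p = 23.92 kΩ, R_upper = (1−x)·R_p = 11.78 kΩ.
(x·R_p) ‖ R_L = 11.18 kΩ.
Loaded-divider output: V_out = 6.45 × 0.4870 = 3.141 mV.

V_out ≈ 3.14 mV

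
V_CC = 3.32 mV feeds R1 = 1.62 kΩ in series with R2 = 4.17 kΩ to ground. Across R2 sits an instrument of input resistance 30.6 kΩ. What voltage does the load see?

The load sits in parallel with R2, giving an effective lower resistance R2' = R2·R_L/(R2+R_L) = 3.670 kΩ.
Voltage divider with the loaded lower leg: V_out = 3.32 × 3.670/(1.62 + 3.670) = 3.32 × 0.6938 = 2.303 mV.

V_out ≈ 2.30 mV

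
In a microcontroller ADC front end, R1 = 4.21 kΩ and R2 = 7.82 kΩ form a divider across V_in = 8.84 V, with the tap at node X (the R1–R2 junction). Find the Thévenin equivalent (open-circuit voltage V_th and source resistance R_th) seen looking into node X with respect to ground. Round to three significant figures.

V_th ≈ 5.75 V, R_th ≈ 2.74 kΩ

With X open, the divider is unloaded: V_th = 8.84 × 7.82/12.03 = 5.746 V.
With V_in suppressed (replaced by a short), R_th = R1 ‖ R2 = (4.210 × 7.82)/(4.210 + 7.82) = 2.737 kΩ.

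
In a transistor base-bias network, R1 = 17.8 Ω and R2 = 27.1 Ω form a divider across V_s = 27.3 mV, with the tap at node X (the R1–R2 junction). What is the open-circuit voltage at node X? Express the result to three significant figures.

V_th is the unloaded tap voltage: V_s · R2/(R1+R2) = 27.3 × 0.6036 = 16.48 mV.

V_th ≈ 16.5 mV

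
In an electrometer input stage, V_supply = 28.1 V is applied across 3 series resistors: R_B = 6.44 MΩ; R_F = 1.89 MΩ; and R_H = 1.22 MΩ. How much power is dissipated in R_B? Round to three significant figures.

P ≈ 55.8 µW

Series current I = V_supply/ΣR = 28.1/9.550 = 2.942 µA.
P = I²R = 8.658 × 6.44 = 55.76 µW.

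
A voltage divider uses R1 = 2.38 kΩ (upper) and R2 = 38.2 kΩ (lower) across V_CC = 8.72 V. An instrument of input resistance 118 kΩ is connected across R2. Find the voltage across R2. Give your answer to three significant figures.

V_out ≈ 8.06 V

First combine the lower leg with the load: R2 ‖ R_L = 28.86 kΩ.
Then V_out = V_CC · R2'/(R1 + R2') = 8.72 × 28.86/31.24 = 8.056 V.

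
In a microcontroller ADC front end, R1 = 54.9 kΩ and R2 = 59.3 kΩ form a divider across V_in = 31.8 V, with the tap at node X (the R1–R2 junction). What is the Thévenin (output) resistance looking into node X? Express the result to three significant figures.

Zeroing V_in shorts the top of R1 to ground, so R_th = R1 ‖ R2 = 28.51 kΩ.

R_th ≈ 28.5 kΩ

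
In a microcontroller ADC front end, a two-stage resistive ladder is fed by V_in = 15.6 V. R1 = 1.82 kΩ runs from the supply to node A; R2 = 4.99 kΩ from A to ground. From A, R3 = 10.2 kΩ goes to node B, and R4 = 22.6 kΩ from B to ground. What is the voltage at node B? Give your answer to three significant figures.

V_B ≈ 7.57 V

The second stage (R3 + R4 = 32.80 kΩ) loads node A in parallel with R2.
R2 ‖ (R3+R4) = 4.331 kΩ.
First divider: V_A = V_in · 4.331/(1.82 + 4.331) = 10.98 V.
Then the unloaded second divider: V_B = V_A × R4/(R3+R4) = 10.98 × 0.6890 = 7.568 V.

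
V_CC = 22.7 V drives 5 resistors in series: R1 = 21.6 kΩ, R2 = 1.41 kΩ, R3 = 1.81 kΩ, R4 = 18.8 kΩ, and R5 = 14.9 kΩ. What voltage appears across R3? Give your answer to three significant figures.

Total series resistance ΣR = 21.6 + 1.41 + 1.81 + 18.8 + 14.9 = 58.52 kΩ.
V = V_CC · R/ΣR = 22.7 × 0.03093 = 0.7021 V.

V ≈ 0.702 V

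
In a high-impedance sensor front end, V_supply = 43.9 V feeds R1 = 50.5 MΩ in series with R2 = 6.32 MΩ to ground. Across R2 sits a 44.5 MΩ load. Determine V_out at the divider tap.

V_out ≈ 4.34 V

R2 ‖ R_L = (6.32 × 44.5)/(6.32 + 44.5) = 5.534 MΩ.
Now apply the divider: V_out = 43.9 × 0.09876 = 4.336 V.
(Unloaded it would be 4.88 V; the load pulls it down.)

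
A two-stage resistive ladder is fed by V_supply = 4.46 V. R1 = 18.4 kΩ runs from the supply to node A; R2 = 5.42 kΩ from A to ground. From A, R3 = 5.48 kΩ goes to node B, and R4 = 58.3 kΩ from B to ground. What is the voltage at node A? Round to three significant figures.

V_A ≈ 0.952 V

Looking into the second stage from A: R3 + R4 = 63.78 kΩ appears in parallel with R2.
R2 ‖ (R3+R4) = 4.995 kΩ.
First divider: V_A = V_supply · 4.995/(18.4 + 4.995) = 0.9523 V.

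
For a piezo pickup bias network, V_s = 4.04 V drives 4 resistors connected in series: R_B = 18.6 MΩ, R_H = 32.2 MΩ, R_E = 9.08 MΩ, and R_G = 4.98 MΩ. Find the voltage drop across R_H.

Series total: ΣR = 18.6 + 32.2 + 9.08 + 4.98 = 64.86 MΩ.
By the voltage-divider rule, V = 4.04 × 32.20/64.86 = 2.006 V.

V ≈ 2.01 V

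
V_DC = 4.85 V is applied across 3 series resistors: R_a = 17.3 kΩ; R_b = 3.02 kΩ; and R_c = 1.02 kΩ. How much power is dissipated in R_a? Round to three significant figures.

The common current is I = 4.85/21.34 = 0.2273 mA.
V(R_a) = I·R = 3.932 V; P = V·I = 3.932 × 0.2273 = 0.8936 mW.

P ≈ 0.894 mW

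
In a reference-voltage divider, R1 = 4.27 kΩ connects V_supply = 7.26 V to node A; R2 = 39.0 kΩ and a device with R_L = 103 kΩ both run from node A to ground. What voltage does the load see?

First combine the lower leg with the load: R2 ‖ R_L = 28.29 kΩ.
Then V_out = V_supply · R2'/(R1 + R2') = 7.26 × 28.29/32.56 = 6.308 V.

V_out ≈ 6.31 V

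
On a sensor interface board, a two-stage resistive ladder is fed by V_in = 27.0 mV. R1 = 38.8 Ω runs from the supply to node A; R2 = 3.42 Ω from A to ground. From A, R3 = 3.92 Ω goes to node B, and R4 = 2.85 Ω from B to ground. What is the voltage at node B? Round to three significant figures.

V_B ≈ 0.629 mV

Node A sees R2 in parallel with the series input of stage 2, R3 + R4 = 6.770 Ω.
R2 ‖ (R3+R4) = 2.272 Ω.
V_A = 27.0 × 2.272/(38.8 + 2.272) = 1.494 mV.
V_B = V_A × 0.4210 = 0.6288 mV.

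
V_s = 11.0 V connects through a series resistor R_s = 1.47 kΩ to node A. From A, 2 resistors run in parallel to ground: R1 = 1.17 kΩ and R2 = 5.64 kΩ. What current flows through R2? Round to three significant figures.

I ≈ 0.775 mA

Combine the parallel branches: R_p = (1/1.17 + 1/5.64)⁻¹ = 0.9690 kΩ.
V_A = 11.0 × 0.9690/2.439 = 4.370 V.
I(R2) = V_A / R2 = 4.370/5.64 = 0.7749 mA.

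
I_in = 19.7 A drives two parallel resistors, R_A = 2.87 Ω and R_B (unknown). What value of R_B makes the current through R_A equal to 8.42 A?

R_B ≈ 2.14 Ω

In a two-way split, I_A/I_in = R_B/(R_A + R_B).
With f = 0.4274, R_B = R_A · f/(1−f) = 2.87 × 0.7465 = 2.142 Ω.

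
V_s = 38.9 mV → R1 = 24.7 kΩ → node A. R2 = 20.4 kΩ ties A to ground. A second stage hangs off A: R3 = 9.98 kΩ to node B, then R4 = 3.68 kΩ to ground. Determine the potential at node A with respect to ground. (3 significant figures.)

V_A ≈ 9.68 mV

Node A sees R2 in parallel with the series input of stage 2, R3 + R4 = 13.66 kΩ.
Effective lower resistance at A: R2 ‖ 13.66 = 8.182 kΩ.
So V_A = 38.9 × 0.2488 = 9.679 mV.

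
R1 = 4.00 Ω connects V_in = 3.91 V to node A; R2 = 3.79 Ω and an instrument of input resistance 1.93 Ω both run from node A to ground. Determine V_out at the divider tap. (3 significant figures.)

First combine the lower leg with the load: R2 ‖ R_L = 1.279 Ω.
Then V_out = V_in · R2'/(R1 + R2') = 3.91 × 1.279/5.279 = 0.9472 V.
(Unloaded it would be 1.90 V; the load pulls it down.)

V_out ≈ 0.947 V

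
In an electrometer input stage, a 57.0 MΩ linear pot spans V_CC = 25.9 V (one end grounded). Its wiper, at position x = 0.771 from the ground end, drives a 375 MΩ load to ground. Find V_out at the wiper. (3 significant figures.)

V_out ≈ 19.4 V

Split the track: R_lower = x·R_p = 43.95 MΩ, R_upper = (1−x)·R_p = 13.05 MΩ.
R_L loads the lower segment: effective lower R = 39.34 MΩ.
Loaded-divider output: V_out = 25.9 × 0.7508 = 19.45 V.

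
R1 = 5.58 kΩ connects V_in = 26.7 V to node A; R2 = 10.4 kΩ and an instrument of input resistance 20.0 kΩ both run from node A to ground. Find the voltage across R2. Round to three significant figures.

V_out ≈ 14.7 V

First combine the lower leg with the load: R2 ‖ R_L = 6.842 kΩ.
Voltage divider with the loaded lower leg: V_out = 26.7 × 6.842/(5.58 + 6.842) = 26.7 × 0.5508 = 14.71 V.
(Unloaded it would be 17.4 V; the load pulls it down.)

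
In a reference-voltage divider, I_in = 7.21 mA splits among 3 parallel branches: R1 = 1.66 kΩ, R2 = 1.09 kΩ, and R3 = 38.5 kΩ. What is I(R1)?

I ≈ 2.81 mA

Conductances: ΣG = 1/1.66 + 1/1.09 + 1/38.5 = 1.546 (1/kΩ).
R1 takes the fraction G_k/ΣG = 0.6024/1.546 = 0.3897, so I = 7.21 × 0.3897 = 2.810 mA.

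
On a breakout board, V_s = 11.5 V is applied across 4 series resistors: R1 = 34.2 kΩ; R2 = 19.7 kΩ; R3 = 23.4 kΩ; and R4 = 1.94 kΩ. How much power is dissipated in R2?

ΣR = 79.24 kΩ → I = 11.5/79.24 = 0.1451 mA.
V(R2) = I·R = 2.859 V; P = V·I = 2.859 × 0.1451 = 0.4149 mW.

P ≈ 0.415 mW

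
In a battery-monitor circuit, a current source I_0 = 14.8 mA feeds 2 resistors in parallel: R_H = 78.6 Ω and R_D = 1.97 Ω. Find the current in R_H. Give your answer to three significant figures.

I ≈ 0.362 mA

For two parallel branches, I_k = I_0 · (other R)/(sum of R).
I(R_H) = 14.8 × 1.97/(78.6 + 1.97) = 14.8 × 0.02445 = 0.3619 mA.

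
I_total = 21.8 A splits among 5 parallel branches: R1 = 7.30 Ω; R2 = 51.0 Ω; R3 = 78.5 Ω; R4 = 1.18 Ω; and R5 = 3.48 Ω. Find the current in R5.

I ≈ 4.80 A

Conductances: ΣG = 1/7.30 + 1/51.0 + 1/78.5 + 1/1.18 + 1/3.48 = 1.304 (1/Ω).
R5 takes the fraction G_k/ΣG = 0.2874/1.304 = 0.2203, so I = 21.8 × 0.2203 = 4.803 A.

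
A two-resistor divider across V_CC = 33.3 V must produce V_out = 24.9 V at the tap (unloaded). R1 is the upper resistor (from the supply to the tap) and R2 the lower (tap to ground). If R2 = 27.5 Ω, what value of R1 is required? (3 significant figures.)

R1 ≈ 9.28 Ω

Required fraction k = V_out/V_CC = 0.7477.
R1 = R2·(1/k − 1) = 27.5 × 0.3373 = 9.277 Ω.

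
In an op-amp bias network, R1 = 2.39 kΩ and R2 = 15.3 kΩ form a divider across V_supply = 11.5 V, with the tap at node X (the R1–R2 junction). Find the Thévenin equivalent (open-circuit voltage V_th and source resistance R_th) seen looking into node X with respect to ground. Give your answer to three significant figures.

V_th ≈ 9.95 V, R_th ≈ 2.07 kΩ

V_th is the unloaded tap voltage: V_supply · R2/(R1+R2) = 11.5 × 0.8649 = 9.946 V.
Looking into X with the source shorted: R_th = R1·R2/(R1+R2) = 2.390 × 15.3/17.69 = 2.067 kΩ.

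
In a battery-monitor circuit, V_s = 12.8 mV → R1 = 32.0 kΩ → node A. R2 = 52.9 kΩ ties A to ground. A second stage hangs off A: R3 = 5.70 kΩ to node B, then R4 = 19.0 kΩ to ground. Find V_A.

Node A sees R2 in parallel with the series input of stage 2, R3 + R4 = 24.70 kΩ.
Effective lower resistance at A: R2 ‖ 24.70 = 16.84 kΩ.
V_A = 12.8 × 16.84/(32.0 + 16.84) = 4.413 mV.

V_A ≈ 4.41 mV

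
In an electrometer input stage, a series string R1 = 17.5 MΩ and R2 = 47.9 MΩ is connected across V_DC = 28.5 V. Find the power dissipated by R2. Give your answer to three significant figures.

The common current is I = 28.5/65.40 = 0.4358 µA.
P(R2) = I²·R2 = (0.4358)² × 47.9 = 9.096 µW.

P ≈ 9.10 µW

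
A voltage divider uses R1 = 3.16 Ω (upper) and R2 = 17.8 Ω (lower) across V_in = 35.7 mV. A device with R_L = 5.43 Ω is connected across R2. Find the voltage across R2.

V_out ≈ 20.3 mV

The load sits in parallel with R2, giving an effective lower resistance R2' = R2·R_L/(R2+R_L) = 4.161 Ω.
Then V_out = V_in · R2'/(R1 + R2') = 35.7 × 4.161/7.321 = 20.29 mV.
(Unloaded it would be 30.3 mV; the load pulls it down.)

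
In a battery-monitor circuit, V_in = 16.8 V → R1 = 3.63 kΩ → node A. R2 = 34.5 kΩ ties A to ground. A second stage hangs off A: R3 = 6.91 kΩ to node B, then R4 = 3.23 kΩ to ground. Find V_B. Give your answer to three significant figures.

V_B ≈ 3.66 V

Node A sees R2 in parallel with the series input of stage 2, R3 + R4 = 10.14 kΩ.
R2 ‖ (R3+R4) = 7.837 kΩ.
First divider: V_A = V_in · 7.837/(3.63 + 7.837) = 11.48 V.
V_B = V_A × 0.3185 = 3.657 V.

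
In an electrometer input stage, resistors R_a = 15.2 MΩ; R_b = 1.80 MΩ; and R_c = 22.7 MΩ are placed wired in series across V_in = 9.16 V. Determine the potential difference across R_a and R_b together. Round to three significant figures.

ΣR = 15.2 + 1.80 + 22.7 = 39.70 MΩ.
R_{R_a..R_b} = 15.2 + 1.80 = 17.00 MΩ.
V = V_in · R/ΣR = 9.16 × 0.4282 = 3.922 V.

V ≈ 3.92 V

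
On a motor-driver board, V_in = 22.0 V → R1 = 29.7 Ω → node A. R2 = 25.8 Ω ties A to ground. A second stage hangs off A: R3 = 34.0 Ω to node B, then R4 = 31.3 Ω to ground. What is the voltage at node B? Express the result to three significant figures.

V_B ≈ 4.05 V

Looking into the second stage from A: R3 + R4 = 65.30 Ω appears in parallel with R2.
R2 ‖ (R3+R4) = 18.49 Ω.
V_A = 22.0 × 18.49/(29.7 + 18.49) = 8.442 V.
Then the unloaded second divider: V_B = V_A × R4/(R3+R4) = 8.442 × 0.4793 = 4.047 V.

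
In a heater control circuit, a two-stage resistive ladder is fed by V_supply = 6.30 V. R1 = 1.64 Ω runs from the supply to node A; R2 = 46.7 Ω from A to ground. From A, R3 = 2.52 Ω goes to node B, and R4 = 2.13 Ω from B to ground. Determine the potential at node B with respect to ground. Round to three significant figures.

V_B ≈ 2.08 V

Looking into the second stage from A: R3 + R4 = 4.650 Ω appears in parallel with R2.
Effective lower resistance at A: R2 ‖ 4.650 = 4.229 Ω.
V_A = 6.30 × 4.229/(1.64 + 4.229) = 4.540 V.
Then the unloaded second divider: V_B = V_A × R4/(R3+R4) = 4.540 × 0.4581 = 2.079 V.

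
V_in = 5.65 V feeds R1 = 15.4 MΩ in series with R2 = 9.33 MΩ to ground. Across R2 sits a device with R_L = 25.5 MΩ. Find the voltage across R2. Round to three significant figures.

V_out ≈ 1.74 V

R2 ‖ R_L = (9.33 × 25.5)/(9.33 + 25.5) = 6.831 MΩ.
Then V_out = V_in · R2'/(R1 + R2') = 5.65 × 6.831/22.23 = 1.736 V.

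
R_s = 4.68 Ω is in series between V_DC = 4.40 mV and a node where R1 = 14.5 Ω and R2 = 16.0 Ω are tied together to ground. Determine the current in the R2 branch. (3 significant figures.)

Equivalent of the parallel group: R_p = 7.607 Ω.
Node voltage V_A = V_DC · R_p/(R_s + R_p) = 4.40 × 0.6191 = 2.724 mV.
I(R2) = V_A / R2 = 2.724/16.0 = 0.1703 mA.
(Check via current divider: I_total = 0.3581 mA; share G_k/ΣG = 0.4754 → same result.)

I ≈ 0.170 mA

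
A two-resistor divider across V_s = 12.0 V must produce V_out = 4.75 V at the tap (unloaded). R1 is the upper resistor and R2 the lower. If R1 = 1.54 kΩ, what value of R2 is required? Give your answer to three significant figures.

V_out/V_s = R2/(R1+R2) = 0.3958.
So R2 = R1 · V_out/(V_s − V_out) = 1.54 × 4.75/(12.0 − 4.75) = 1.54 × 0.6552 = 1.009 kΩ.

R2 ≈ 1.01 kΩ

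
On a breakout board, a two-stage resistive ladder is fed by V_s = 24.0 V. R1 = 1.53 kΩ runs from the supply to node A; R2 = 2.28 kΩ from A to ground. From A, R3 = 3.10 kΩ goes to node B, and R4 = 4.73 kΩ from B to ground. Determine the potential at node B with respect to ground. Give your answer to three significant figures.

The second stage (R3 + R4 = 7.830 kΩ) loads node A in parallel with R2.
R2 ‖ (R3+R4) = 1.766 kΩ.
V_A = 24.0 × 1.766/(1.53 + 1.766) = 12.86 V.
Then the unloaded second divider: V_B = V_A × R4/(R3+R4) = 12.86 × 0.6041 = 7.768 V.

V_B ≈ 7.77 V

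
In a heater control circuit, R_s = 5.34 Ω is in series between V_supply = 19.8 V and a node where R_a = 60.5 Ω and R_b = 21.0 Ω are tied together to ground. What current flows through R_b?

I ≈ 0.702 A

Equivalent of the parallel group: R_p = 15.59 Ω.
Node voltage V_A = V_supply · R_p/(R_s + R_p) = 19.8 × 0.7449 = 14.75 V.
Branch current I = V_A/R_b = 14.75/21.0 = 0.7023 A.
(Equivalently: I_total = 0.9461 A, then current-divider fraction G_k/ΣG = 0.7423.)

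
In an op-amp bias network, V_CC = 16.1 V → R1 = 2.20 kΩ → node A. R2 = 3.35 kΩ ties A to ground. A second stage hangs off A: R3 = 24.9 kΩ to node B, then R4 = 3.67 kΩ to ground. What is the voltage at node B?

V_B ≈ 1.19 V

Node A sees R2 in parallel with the series input of stage 2, R3 + R4 = 28.57 kΩ.
R2 ‖ (R3+R4) = 2.998 kΩ.
So V_A = 16.1 × 0.5768 = 9.286 V.
Then the unloaded second divider: V_B = V_A × R4/(R3+R4) = 9.286 × 0.1285 = 1.193 V.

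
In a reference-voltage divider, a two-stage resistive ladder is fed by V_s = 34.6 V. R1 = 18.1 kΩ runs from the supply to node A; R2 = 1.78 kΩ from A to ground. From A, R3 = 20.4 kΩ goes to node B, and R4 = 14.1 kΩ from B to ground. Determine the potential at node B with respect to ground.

The second stage (R3 + R4 = 34.50 kΩ) loads node A in parallel with R2.
R2 ‖ (R3+R4) = 1.693 kΩ.
First divider: V_A = V_s · 1.693/(18.1 + 1.693) = 2.959 V.
V_B = V_A × 0.4087 = 1.209 V.

V_B ≈ 1.21 V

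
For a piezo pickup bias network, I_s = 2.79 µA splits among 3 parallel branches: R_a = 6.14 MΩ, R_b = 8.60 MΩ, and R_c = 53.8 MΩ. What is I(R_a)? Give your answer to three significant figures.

Total conductance ΣG = 1/6.14 + 1/8.60 + 1/53.8 = 0.2977 (units of 1/MΩ).
Current divider: I(R_a) = I_s · G_k/ΣG = 2.79 × (0.1629/0.2977) = 2.79 × 0.5470 = 1.526 µA.

I ≈ 1.53 µA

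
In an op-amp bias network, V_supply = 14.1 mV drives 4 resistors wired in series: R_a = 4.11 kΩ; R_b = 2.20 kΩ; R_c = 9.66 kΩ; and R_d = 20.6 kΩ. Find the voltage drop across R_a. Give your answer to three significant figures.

Total series resistance ΣR = 4.11 + 2.20 + 9.66 + 20.6 = 36.57 kΩ.
V = V_supply · R/ΣR = 14.1 × 0.1124 = 1.585 mV.

V ≈ 1.58 mV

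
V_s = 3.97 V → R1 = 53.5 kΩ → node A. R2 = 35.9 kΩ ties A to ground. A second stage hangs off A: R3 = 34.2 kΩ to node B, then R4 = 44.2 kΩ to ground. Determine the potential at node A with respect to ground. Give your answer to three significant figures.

V_A ≈ 1.25 V

Looking into the second stage from A: R3 + R4 = 78.40 kΩ appears in parallel with R2.
Effective lower resistance at A: R2 ‖ 78.40 = 24.62 kΩ.
First divider: V_A = V_s · 24.62/(53.5 + 24.62) = 1.251 V.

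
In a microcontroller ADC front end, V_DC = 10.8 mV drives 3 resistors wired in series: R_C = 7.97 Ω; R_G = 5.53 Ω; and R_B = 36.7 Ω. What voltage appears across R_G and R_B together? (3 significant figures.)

V ≈ 9.09 mV

Total series resistance ΣR = 7.97 + 5.53 + 36.7 = 50.20 Ω.
R_{R_G..R_B} = 5.53 + 36.7 = 42.23 Ω.
V = V_DC · R/ΣR = 10.8 × 0.8412 = 9.085 mV.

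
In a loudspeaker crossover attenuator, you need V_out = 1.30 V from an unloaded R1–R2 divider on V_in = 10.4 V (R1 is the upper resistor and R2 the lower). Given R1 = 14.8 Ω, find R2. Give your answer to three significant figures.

R2 ≈ 2.11 Ω

The divider ratio is R2/(R1+R2) = 1.30/10.4 = 0.1250.
R2 = R1 · 0.1250/(1 − 0.1250) = 2.114 Ω.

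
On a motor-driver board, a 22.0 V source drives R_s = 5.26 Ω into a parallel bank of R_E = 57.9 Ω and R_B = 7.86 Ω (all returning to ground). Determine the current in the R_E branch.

I ≈ 0.216 A

Parallel bank: R_p = 1/(1/57.9 + 1/7.86) = 6.921 Ω.
Node voltage V_A = V_in · R_p/(R_s + R_p) = 22.0 × 0.5682 = 12.50 V.
I(R_E) = V_A / R_E = 12.50/57.9 = 0.2159 A.
(Check via current divider: I_total = 1.806 A; share G_k/ΣG = 0.1195 → same result.)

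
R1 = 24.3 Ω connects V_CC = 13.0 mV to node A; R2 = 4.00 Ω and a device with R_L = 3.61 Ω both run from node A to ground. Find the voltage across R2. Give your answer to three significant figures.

The load sits in parallel with R2, giving an effective lower resistance R2' = R2·R_L/(R2+R_L) = 1.898 Ω.
Now apply the divider: V_out = 13.0 × 0.07243 = 0.9416 mV.

V_out ≈ 0.942 mV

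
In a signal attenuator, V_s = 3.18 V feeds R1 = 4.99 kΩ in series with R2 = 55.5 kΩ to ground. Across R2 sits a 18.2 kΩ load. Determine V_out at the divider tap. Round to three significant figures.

The load sits in parallel with R2, giving an effective lower resistance R2' = R2·R_L/(R2+R_L) = 13.71 kΩ.
Voltage divider with the loaded lower leg: V_out = 3.18 × 13.71/(4.99 + 13.71) = 3.18 × 0.7331 = 2.331 V.

V_out ≈ 2.33 V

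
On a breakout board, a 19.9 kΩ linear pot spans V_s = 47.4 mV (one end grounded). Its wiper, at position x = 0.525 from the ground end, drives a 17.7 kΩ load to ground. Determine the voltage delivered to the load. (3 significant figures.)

V_out ≈ 19.4 mV

Split the track: R_lower = x·R_p = 10.45 kΩ, R_upper = (1−x)·R_p = 9.452 kΩ.
R_L loads the lower segment: effective lower R = 6.570 kΩ.
V_out = 47.4 × 6.570/(9.452 + 6.570) = 19.44 mV.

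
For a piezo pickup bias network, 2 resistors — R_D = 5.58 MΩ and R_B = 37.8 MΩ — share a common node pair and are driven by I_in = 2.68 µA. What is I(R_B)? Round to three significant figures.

For two parallel branches, I_k = I_in · (other R)/(sum of R).
So I = 2.68 × 5.58/43.38 = 0.3447 µA.

I ≈ 0.345 µA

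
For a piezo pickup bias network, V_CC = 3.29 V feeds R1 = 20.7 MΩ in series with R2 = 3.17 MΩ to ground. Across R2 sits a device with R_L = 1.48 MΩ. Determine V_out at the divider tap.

V_out ≈ 0.153 V

The load sits in parallel with R2, giving an effective lower resistance R2' = R2·R_L/(R2+R_L) = 1.009 MΩ.
Now apply the divider: V_out = 3.29 × 0.04648 = 0.1529 V.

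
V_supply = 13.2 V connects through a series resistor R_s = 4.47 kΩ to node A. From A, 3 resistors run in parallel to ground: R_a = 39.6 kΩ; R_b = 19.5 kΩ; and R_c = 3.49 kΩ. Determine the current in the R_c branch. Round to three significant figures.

Combine the parallel branches: R_p = (1/39.6 + 1/19.5 + 1/3.49)⁻¹ = 2.754 kΩ.
V_A by voltage divider: V_A = 13.2 × 2.754/(4.47 + 2.754) = 5.033 V.
I(R_c) = V_A / R_c = 5.033/3.49 = 1.442 mA.
(Equivalently: I_total = 1.827 mA, then current-divider fraction G_k/ΣG = 0.7892.)

I ≈ 1.44 mA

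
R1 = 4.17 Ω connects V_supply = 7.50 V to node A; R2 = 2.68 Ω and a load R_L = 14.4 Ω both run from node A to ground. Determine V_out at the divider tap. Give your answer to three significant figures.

First combine the lower leg with the load: R2 ‖ R_L = 2.259 Ω.
Now apply the divider: V_out = 7.50 × 0.3514 = 2.636 V.

V_out ≈ 2.64 V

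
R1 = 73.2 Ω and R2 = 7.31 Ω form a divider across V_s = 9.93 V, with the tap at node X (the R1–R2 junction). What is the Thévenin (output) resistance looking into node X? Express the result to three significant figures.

Zeroing V_s shorts the top of R1 to ground, so R_th = R1 ‖ R2 = 6.646 Ω.

R_th ≈ 6.65 Ω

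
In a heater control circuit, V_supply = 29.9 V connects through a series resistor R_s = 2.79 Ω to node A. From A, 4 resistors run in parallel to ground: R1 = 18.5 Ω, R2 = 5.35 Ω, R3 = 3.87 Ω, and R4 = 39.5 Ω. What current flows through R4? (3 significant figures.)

I ≈ 0.307 A

Parallel bank: R_p = 1/(1/18.5 + 1/5.35 + 1/3.87 + 1/39.5) = 1.906 Ω.
V_A by voltage divider: V_A = 29.9 × 1.906/(2.79 + 1.906) = 12.14 V.
Branch current I = V_A/R4 = 12.14/39.5 = 0.3072 A.
(Equivalently: I_total = 6.367 A, then current-divider fraction G_k/ΣG = 0.04825.)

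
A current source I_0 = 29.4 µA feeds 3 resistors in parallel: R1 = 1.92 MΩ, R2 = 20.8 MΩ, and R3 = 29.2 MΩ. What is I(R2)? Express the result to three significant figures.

I ≈ 2.34 µA

Conductances: ΣG = 1/1.92 + 1/20.8 + 1/29.2 = 0.6032 (1/MΩ).
By the current-divider rule, I = I_0 · G_k/ΣG = 29.4 × 0.07971 = 2.343 µA.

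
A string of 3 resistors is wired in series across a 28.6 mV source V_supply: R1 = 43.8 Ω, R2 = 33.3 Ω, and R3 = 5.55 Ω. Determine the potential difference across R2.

Total series resistance ΣR = 43.8 + 33.3 + 5.55 = 82.65 Ω.
Voltage divider: V = V_supply · (33.30 / 82.65) = 28.6 × 0.4029 = 11.52 mV.

V ≈ 11.5 mV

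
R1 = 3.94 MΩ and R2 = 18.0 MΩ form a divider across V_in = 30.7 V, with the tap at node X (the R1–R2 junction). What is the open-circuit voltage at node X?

Open-circuit (no load on X): V_th = V_in · R2/(R1 + R2) = 30.7 × 18.0/(3.940 + 18.0) = 25.19 V.

V_th ≈ 25.2 V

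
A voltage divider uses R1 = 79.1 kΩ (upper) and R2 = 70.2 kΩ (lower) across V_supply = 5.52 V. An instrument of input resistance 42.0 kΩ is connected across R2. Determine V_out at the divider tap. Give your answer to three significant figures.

The load sits in parallel with R2, giving an effective lower resistance R2' = R2·R_L/(R2+R_L) = 26.28 kΩ.
Voltage divider with the loaded lower leg: V_out = 5.52 × 26.28/(79.1 + 26.28) = 5.52 × 0.2494 = 1.377 V.

V_out ≈ 1.38 V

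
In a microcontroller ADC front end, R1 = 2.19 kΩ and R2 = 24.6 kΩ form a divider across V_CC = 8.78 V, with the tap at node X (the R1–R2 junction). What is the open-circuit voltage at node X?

V_th ≈ 8.06 V

V_th is the unloaded tap voltage: V_CC · R2/(R1+R2) = 8.78 × 0.9183 = 8.062 V.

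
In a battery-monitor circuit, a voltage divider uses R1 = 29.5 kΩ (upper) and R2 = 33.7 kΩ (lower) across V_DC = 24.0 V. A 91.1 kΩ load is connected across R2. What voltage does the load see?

V_out ≈ 10.9 V

First combine the lower leg with the load: R2 ‖ R_L = 24.60 kΩ.
Now apply the divider: V_out = 24.0 × 0.4547 = 10.91 V.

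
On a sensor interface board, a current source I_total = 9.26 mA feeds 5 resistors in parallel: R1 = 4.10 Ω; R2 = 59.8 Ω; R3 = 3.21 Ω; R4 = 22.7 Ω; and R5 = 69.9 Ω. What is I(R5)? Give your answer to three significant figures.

I ≈ 0.210 mA

Conductances: ΣG = 1/4.10 + 1/59.8 + 1/3.21 + 1/22.7 + 1/69.9 = 0.6305 (1/Ω).
R5 takes the fraction G_k/ΣG = 0.01431/0.6305 = 0.02269, so I = 9.26 × 0.02269 = 0.2101 mA.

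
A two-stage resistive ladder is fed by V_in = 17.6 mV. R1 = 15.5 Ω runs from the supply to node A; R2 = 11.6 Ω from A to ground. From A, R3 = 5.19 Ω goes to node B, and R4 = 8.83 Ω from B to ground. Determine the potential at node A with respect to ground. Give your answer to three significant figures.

V_A ≈ 5.11 mV

Looking into the second stage from A: R3 + R4 = 14.02 Ω appears in parallel with R2.
R2 ‖ (R3+R4) = 6.348 Ω.
So V_A = 17.6 × 0.2905 = 5.114 mV.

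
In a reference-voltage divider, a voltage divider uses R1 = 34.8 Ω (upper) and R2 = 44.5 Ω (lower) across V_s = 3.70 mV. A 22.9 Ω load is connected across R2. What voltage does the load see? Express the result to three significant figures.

V_out ≈ 1.12 mV

The load sits in parallel with R2, giving an effective lower resistance R2' = R2·R_L/(R2+R_L) = 15.12 Ω.
Now apply the divider: V_out = 3.70 × 0.3029 = 1.121 mV.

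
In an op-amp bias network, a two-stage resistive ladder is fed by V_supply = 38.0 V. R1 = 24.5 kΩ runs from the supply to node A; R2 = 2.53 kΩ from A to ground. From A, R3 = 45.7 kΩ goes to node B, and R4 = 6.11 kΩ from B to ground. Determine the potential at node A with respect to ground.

V_A ≈ 3.41 V

Node A sees R2 in parallel with the series input of stage 2, R3 + R4 = 51.81 kΩ.
Effective lower resistance at A: R2 ‖ 51.81 = 2.412 kΩ.
So V_A = 38.0 × 0.08963 = 3.406 V.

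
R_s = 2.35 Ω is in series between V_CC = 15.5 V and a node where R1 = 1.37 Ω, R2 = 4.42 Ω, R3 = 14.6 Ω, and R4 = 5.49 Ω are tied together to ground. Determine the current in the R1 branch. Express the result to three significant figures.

I ≈ 2.95 A

Equivalent of the parallel group: R_p = 0.8286 Ω.
V_A = 15.5 × 0.8286/3.179 = 4.041 V.
I(R1) = V_A / R1 = 4.041/1.37 = 2.949 A.
(Check via current divider: I_total = 4.876 A; share G_k/ΣG = 0.6048 → same result.)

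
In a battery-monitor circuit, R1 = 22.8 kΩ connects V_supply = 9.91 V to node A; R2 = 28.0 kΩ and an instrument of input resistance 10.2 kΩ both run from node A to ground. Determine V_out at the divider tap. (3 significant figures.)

The load sits in parallel with R2, giving an effective lower resistance R2' = R2·R_L/(R2+R_L) = 7.476 kΩ.
Voltage divider with the loaded lower leg: V_out = 9.91 × 7.476/(22.8 + 7.476) = 9.91 × 0.2469 = 2.447 V.
(Unloaded it would be 5.46 V; the load pulls it down.)

V_out ≈ 2.45 V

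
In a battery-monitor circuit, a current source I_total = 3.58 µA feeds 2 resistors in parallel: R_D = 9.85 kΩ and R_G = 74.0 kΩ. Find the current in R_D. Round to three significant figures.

I ≈ 3.16 µA

With just two branches, the current splits inversely with resistance.
I(R_D) = 3.58 × 74.0/(9.85 + 74.0) = 3.58 × 0.8825 = 3.159 µA.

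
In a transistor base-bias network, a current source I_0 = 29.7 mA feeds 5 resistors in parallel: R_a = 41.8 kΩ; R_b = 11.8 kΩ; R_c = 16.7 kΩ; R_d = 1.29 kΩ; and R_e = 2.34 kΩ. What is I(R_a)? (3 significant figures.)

Conductances: ΣG = 1/41.8 + 1/11.8 + 1/16.7 + 1/1.29 + 1/2.34 = 1.371 (1/kΩ).
Current divider: I(R_a) = I_0 · G_k/ΣG = 29.7 × (0.02392/1.371) = 29.7 × 0.01745 = 0.5182 mA.

I ≈ 0.518 mA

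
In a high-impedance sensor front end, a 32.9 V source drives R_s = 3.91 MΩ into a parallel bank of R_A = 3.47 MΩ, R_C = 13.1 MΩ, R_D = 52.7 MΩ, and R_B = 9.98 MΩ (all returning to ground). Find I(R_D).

I ≈ 0.216 µA

Combine the parallel branches: R_p = (1/3.47 + 1/13.1 + 1/52.7 + 1/9.98)⁻¹ = 2.067 MΩ.
Node voltage V_A = V_CC · R_p/(R_s + R_p) = 32.9 × 0.3459 = 11.38 V.
I(R_D) = V_A / R_D = 11.38/52.7 = 0.2159 µA.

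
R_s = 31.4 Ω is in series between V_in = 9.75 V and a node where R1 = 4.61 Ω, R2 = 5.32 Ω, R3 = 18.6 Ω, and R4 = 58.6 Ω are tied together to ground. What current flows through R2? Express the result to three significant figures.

Parallel bank: R_p = 1/(1/4.61 + 1/5.32 + 1/18.6 + 1/58.6) = 2.102 Ω.
Node voltage V_A = V_in · R_p/(R_s + R_p) = 9.75 × 0.06274 = 0.6118 V.
Branch current I = V_A/R2 = 0.6118/5.32 = 0.1150 A.

I ≈ 0.115 A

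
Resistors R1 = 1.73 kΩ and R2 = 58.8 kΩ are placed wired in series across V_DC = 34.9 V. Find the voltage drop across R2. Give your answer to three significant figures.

V ≈ 33.9 V

ΣR = 1.73 + 58.8 = 60.53 kΩ.
By the voltage-divider rule, V = 34.9 × 58.80/60.53 = 33.90 V.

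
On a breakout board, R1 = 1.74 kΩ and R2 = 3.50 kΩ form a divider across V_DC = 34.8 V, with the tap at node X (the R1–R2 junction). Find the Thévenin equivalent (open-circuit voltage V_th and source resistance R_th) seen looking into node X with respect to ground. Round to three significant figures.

With X open, the divider is unloaded: V_th = 34.8 × 3.50/5.240 = 23.24 V.
With V_DC suppressed (replaced by a short), R_th = R1 ‖ R2 = (1.740 × 3.50)/(1.740 + 3.50) = 1.162 kΩ.

V_th ≈ 23.2 V, R_th ≈ 1.16 kΩ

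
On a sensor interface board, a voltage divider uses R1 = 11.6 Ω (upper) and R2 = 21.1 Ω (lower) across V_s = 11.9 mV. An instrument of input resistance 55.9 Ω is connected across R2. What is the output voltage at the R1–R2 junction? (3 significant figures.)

First combine the lower leg with the load: R2 ‖ R_L = 15.32 Ω.
Voltage divider with the loaded lower leg: V_out = 11.9 × 15.32/(11.6 + 15.32) = 11.9 × 0.5691 = 6.772 mV.
(Unloaded it would be 7.68 mV; the load pulls it down.)

V_out ≈ 6.77 mV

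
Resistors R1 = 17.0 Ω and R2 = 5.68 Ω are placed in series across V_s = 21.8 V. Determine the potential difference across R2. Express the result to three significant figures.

ΣR = 17.0 + 5.68 = 22.68 Ω.
By the voltage-divider rule, V = 21.8 × 5.680/22.68 = 5.460 V.

V ≈ 5.46 V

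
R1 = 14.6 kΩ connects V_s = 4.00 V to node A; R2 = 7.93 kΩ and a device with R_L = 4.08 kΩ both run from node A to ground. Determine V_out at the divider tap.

V_out ≈ 0.623 V

The load sits in parallel with R2, giving an effective lower resistance R2' = R2·R_L/(R2+R_L) = 2.694 kΩ.
Voltage divider with the loaded lower leg: V_out = 4.00 × 2.694/(14.6 + 2.694) = 4.00 × 0.1558 = 0.6231 V.
(Unloaded it would be 1.41 V; the load pulls it down.)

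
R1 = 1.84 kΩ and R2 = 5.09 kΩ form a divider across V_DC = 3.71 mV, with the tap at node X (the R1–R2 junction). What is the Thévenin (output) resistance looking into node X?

Zeroing V_DC shorts the top of R1 to ground, so R_th = R1 ‖ R2 = 1.351 kΩ.

R_th ≈ 1.35 kΩ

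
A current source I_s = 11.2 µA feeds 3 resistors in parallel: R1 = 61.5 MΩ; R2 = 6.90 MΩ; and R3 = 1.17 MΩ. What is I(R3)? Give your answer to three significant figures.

Total conductance ΣG = 1/61.5 + 1/6.90 + 1/1.17 = 1.016 (units of 1/MΩ).
R3 takes the fraction G_k/ΣG = 0.8547/1.016 = 0.8413, so I = 11.2 × 0.8413 = 9.423 µA.

I ≈ 9.42 µA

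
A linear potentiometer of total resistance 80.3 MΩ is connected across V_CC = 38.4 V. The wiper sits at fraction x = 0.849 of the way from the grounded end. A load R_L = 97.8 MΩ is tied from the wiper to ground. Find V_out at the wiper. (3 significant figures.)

V_out ≈ 29.5 V

The pot divides into 12.13 MΩ above the wiper and 68.17 MΩ below.
Lower segment in parallel with the load: 68.17 ‖ 97.8 = 40.17 MΩ.
Loaded-divider output: V_out = 38.4 × 0.7681 = 29.50 V.
(Unloaded: V_out = x·V_CC = 32.6 V.)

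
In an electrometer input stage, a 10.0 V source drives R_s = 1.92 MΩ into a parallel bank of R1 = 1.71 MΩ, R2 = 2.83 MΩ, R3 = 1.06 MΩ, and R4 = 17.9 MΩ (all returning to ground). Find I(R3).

I ≈ 2.00 µA

Combine the parallel branches: R_p = (1/1.71 + 1/2.83 + 1/1.06 + 1/17.9)⁻¹ = 0.5162 MΩ.
V_A = 10.0 × 0.5162/2.436 = 2.119 V.
I(R3) = V_A / R3 = 2.119/1.06 = 1.999 µA.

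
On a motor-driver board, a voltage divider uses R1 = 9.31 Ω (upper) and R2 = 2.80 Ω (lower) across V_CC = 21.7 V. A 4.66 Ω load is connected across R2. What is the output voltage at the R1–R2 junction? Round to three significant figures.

V_out ≈ 3.43 V

The load sits in parallel with R2, giving an effective lower resistance R2' = R2·R_L/(R2+R_L) = 1.749 Ω.
Then V_out = V_CC · R2'/(R1 + R2') = 21.7 × 1.749/11.06 = 3.432 V.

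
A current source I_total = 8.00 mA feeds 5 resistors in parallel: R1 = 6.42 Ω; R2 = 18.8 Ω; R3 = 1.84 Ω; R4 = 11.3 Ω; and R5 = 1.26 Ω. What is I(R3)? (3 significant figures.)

Total conductance ΣG = 1/6.42 + 1/18.8 + 1/1.84 + 1/11.3 + 1/1.26 = 1.635 (units of 1/Ω).
By the current-divider rule, I = I_total · G_k/ΣG = 8.00 × 0.3325 = 2.660 mA.

I ≈ 2.66 mA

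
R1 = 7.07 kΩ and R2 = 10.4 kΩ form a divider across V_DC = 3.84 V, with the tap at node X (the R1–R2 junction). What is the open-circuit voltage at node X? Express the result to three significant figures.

V_th is the unloaded tap voltage: V_DC · R2/(R1+R2) = 3.84 × 0.5953 = 2.286 V.

V_th ≈ 2.29 V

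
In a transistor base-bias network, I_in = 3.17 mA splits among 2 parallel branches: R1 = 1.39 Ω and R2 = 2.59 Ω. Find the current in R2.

For two parallel branches, I_k = I_in · (other R)/(sum of R).
So I = 3.17 × 1.39/3.980 = 1.107 mA.

I ≈ 1.11 mA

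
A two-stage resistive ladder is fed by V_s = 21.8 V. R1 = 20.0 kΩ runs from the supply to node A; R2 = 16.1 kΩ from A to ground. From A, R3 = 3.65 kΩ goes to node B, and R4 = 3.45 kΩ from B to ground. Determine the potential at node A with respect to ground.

V_A ≈ 4.31 V

Node A sees R2 in parallel with the series input of stage 2, R3 + R4 = 7.100 kΩ.
Effective lower resistance at A: R2 ‖ 7.100 = 4.927 kΩ.
V_A = 21.8 × 4.927/(20.0 + 4.927) = 4.309 V.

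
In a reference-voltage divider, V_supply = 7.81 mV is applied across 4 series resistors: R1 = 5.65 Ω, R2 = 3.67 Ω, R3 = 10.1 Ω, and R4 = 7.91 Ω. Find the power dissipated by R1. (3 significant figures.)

P ≈ 0.461 µW

Series current I = V_supply/ΣR = 7.81/27.33 = 0.2858 mA.
P(R1) = I²·R1 = (0.2858)² × 5.65 = 0.4614 µW.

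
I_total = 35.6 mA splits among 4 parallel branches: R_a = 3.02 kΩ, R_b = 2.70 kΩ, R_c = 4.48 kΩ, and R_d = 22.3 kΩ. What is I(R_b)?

ΣG = 1/3.02 + 1/2.70 + 1/4.48 + 1/22.3 = 0.9696.
Current divider: I(R_b) = I_total · G_k/ΣG = 35.6 × (0.3704/0.9696) = 35.6 × 0.3820 = 13.60 mA.

I ≈ 13.6 mA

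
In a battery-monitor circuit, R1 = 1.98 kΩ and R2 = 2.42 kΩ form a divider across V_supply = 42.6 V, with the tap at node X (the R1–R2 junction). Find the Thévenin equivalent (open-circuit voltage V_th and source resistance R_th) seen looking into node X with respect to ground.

V_th ≈ 23.4 V, R_th ≈ 1.09 kΩ

V_th is the unloaded tap voltage: V_supply · R2/(R1+R2) = 42.6 × 0.5500 = 23.43 V.
Zeroing V_supply shorts the top of R1 to ground, so R_th = R1 ‖ R2 = 1.089 kΩ.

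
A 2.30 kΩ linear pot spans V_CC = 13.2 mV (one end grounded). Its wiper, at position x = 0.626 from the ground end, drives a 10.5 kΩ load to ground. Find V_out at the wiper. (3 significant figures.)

The pot divides into 0.8602 kΩ above the wiper and 1.440 kΩ below.
R_L loads the lower segment: effective lower R = 1.266 kΩ.
Loaded-divider output: V_out = 13.2 × 0.5955 = 7.860 mV.
(Unloaded: V_out = x·V_CC = 8.26 mV.)

V_out ≈ 7.86 mV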